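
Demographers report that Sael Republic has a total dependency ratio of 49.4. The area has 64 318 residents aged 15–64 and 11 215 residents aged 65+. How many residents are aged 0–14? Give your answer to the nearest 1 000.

Total dependency ratio = (youth + elderly) / working-age × 100
49.4 = (Y + 11 215) / 64 318 × 100
⇒ 21 000

Aged 0–14: 21 000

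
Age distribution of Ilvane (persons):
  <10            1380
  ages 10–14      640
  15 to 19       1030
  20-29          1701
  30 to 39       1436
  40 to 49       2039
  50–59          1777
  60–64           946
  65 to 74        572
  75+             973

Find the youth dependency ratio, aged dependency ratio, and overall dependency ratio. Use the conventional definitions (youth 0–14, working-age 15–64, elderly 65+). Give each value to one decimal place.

Youth dependency ratio: 22.6
Old-age dependency ratio: 17.3
Total dependency ratio: 39.9

0–14: 1380 + 640 = 2020
15–64: 1030 + 1701 + 1436 + 2039 + 1777 + 946 = 8929
65+: 572 + 973 = 1545
Youth dependency ratio = 2020 / 8929 × 100 = 22.6
Old-age dependency ratio = 1545 / 8929 × 100 = 17.3
Total dependency ratio = (2020 + 1545) / 8929 × 100 = 3565 / 8929 × 100 = 39.9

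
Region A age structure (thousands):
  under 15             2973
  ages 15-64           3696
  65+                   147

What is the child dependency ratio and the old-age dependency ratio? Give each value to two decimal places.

Youth dependency ratio: 80.44
Old-age dependency ratio: 3.98

Youth dependency ratio = 2973 / 3696 × 100 = 80.44
Old-age dependency ratio = 147 / 3696 × 100 = 3.98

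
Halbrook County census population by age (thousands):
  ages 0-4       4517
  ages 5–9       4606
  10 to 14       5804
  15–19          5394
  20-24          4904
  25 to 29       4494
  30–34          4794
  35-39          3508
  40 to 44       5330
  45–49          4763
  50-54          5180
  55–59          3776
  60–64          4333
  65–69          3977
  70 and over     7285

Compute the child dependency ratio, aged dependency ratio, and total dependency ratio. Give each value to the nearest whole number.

Youth dependency ratio: 32
Old-age dependency ratio: 24
Total dependency ratio: 56

0–14: 4517 + 4606 + 5804 = 14927
15–64: 5394 + 4904 + 4494 + 4794 + 3508 + 5330 + 4763 + 5180 + 3776 + 4333 = 46476
65+: 3977 + 7285 = 11262
Youth dependency ratio = 14927 / 46476 × 100 = 32
Old-age dependency ratio = 11262 / 46476 × 100 = 24
Total dependency ratio = (14927 + 11262) / 46476 × 100 = 26189 / 46476 × 100 = 56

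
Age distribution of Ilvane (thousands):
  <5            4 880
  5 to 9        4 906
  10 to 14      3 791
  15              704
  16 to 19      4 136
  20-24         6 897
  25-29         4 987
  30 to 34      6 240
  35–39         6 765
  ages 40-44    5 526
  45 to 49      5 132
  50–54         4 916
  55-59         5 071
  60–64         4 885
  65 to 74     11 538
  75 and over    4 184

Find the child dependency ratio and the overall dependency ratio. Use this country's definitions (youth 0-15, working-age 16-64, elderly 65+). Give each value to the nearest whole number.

0–15: 4 880 + 4 906 + 3 791 + 704 = 14 281
16–64: 4 136 + 6 897 + 4 987 + 6 240 + 6 765 + 5 526 + 5 132 + 4 916 + 5 071 + 4 885 = 54 555
65+: 11 538 + 4 184 = 15 722
Youth dependency ratio = 14 281 / 54 555 × 100 = 26
Total dependency ratio = (14 281 + 15 722) / 54 555 × 100 = 30 003 / 54 555 × 100 = 55

Youth dependency ratio: 26
Total dependency ratio: 55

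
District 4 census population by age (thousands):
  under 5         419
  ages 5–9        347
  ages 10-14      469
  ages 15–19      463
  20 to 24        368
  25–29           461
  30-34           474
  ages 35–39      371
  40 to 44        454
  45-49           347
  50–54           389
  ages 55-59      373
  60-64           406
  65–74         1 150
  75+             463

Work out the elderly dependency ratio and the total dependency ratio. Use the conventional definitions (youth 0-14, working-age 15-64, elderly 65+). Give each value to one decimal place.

Old-age dependency ratio: 39.3
Total dependency ratio: 69.4

0–14: 419 + 347 + 469 = 1 235
15–64: 463 + 368 + 461 + 474 + 371 + 454 + 347 + 389 + 373 + 406 = 4 106
65+: 1 150 + 463 = 1 613
Old-age dependency ratio = 1 613 / 4 106 × 100 = 39.3
Total dependency ratio = (1 235 + 1 613) / 4 106 × 100 = 2 848 / 4 106 × 100 = 69.4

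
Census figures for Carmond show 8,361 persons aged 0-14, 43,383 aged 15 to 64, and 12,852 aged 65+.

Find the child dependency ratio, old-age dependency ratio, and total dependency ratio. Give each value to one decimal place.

Youth dependency ratio: 19.3
Old-age dependency ratio: 29.6
Total dependency ratio: 48.9

Youth dependency ratio = 8,361 / 43,383 × 100 = 19.3
Old-age dependency ratio = 12,852 / 43,383 × 100 = 29.6
Total dependency ratio = (8,361 + 12,852) / 43,383 × 100 = 21,213 / 43,383 × 100 = 48.9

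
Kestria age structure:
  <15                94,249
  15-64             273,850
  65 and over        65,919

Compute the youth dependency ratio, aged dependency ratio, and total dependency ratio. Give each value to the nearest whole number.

Youth dependency ratio: 34
Old-age dependency ratio: 24
Total dependency ratio: 58

Youth dependency ratio = 94,249 / 273,850 × 100 = 34
Old-age dependency ratio = 65,919 / 273,850 × 100 = 24
Total dependency ratio = (94,249 + 65,919) / 273,850 × 100 = 160,168 / 273,850 × 100 = 58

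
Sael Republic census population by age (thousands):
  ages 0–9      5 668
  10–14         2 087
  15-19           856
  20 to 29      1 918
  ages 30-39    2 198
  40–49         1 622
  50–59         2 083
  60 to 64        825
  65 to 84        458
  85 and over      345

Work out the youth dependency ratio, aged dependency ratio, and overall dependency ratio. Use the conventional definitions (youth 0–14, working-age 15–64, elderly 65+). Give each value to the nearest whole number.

Youth dependency ratio: 82
Old-age dependency ratio: 8
Total dependency ratio: 90

0–14: 5 668 + 2 087 = 7 755
15–64: 856 + 1 918 + 2 198 + 1 622 + 2 083 + 825 = 9 502
65+: 458 + 345 = 803
Youth dependency ratio = 7 755 / 9 502 × 100 = 82
Old-age dependency ratio = 803 / 9 502 × 100 = 8
Total dependency ratio = (7 755 + 803) / 9 502 × 100 = 8 558 / 9 502 × 100 = 90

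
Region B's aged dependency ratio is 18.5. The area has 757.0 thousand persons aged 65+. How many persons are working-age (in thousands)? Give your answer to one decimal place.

Working-age: 4,091.9

Old-age dependency ratio = elderly / working-age × 100
18.5 = 757.0 / W × 100
⇒ 4,091.9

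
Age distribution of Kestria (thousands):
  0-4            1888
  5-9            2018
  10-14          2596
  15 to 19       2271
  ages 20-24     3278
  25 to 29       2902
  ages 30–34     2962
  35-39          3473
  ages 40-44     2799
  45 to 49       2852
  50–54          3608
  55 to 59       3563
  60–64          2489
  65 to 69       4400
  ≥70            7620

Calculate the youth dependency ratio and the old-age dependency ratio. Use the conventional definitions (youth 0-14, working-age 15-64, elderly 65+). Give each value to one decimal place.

Youth dependency ratio: 21.5
Old-age dependency ratio: 39.8

0–14: 1888 + 2018 + 2596 = 6502
15–64: 2271 + 3278 + 2902 + 2962 + 3473 + 2799 + 2852 + 3608 + 3563 + 2489 = 30197
65+: 4400 + 7620 = 12020
Youth dependency ratio = 6502 / 30197 × 100 = 21.5
Old-age dependency ratio = 12020 / 30197 × 100 = 39.8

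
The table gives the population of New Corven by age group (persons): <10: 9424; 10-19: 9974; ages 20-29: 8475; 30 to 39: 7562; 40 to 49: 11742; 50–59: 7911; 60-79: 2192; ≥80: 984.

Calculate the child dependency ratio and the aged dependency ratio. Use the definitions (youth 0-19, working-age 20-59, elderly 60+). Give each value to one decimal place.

0–19: 9424 + 9974 = 19398
20–59: 8475 + 7562 + 11742 + 7911 = 35690
60+: 2192 + 984 = 3176
Youth dependency ratio = 19398 / 35690 × 100 = 54.4
Old-age dependency ratio = 3176 / 35690 × 100 = 8.9

Youth dependency ratio: 54.4
Old-age dependency ratio: 8.9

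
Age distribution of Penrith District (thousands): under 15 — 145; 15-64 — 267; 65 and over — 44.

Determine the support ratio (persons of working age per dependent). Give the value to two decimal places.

Support ratio = 267 / (145 + 44) = 267 / 189 = 1.41

Support ratio: 1.41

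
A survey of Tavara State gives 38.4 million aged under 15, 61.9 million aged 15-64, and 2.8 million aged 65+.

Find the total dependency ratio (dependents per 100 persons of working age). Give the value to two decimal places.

Total dependency ratio: 66.56

Total dependency ratio = (38.4 + 2.8) / 61.9 × 100 = 41.2 / 61.9 × 100 = 66.56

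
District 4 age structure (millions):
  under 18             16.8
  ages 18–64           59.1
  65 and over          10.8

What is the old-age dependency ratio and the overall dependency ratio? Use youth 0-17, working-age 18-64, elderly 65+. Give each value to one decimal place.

Old-age dependency ratio = 10.8 / 59.1 × 100 = 18.3
Total dependency ratio = (16.8 + 10.8) / 59.1 × 100 = 27.6 / 59.1 × 100 = 46.7

Old-age dependency ratio: 18.3
Total dependency ratio: 46.7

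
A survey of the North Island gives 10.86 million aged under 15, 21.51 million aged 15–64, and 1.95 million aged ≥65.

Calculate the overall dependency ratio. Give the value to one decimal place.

Total dependency ratio: 59.6

Total dependency ratio = (10.86 + 1.95) / 21.51 × 100 = 12.81 / 21.51 × 100 = 59.6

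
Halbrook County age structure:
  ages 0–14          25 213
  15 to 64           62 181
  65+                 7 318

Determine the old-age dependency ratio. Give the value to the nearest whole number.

Old-age dependency ratio = 7 318 / 62 181 × 100 = 12

Old-age dependency ratio: 12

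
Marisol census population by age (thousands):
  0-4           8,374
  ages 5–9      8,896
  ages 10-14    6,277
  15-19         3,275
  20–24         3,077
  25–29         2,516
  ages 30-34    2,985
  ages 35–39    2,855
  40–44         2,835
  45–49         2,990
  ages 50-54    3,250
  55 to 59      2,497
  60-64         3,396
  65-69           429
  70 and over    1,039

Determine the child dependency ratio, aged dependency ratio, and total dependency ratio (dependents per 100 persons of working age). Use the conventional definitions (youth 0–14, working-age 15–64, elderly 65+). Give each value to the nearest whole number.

Youth dependency ratio: 79
Old-age dependency ratio: 5
Total dependency ratio: 84

0–14: 8,374 + 8,896 + 6,277 = 23,547
15–64: 3,275 + 3,077 + 2,516 + 2,985 + 2,855 + 2,835 + 2,990 + 3,250 + 2,497 + 3,396 = 29,676
65+: 429 + 1,039 = 1,468
Youth dependency ratio = 23,547 / 29,676 × 100 = 79
Old-age dependency ratio = 1,468 / 29,676 × 100 = 5
Total dependency ratio = (23,547 + 1,468) / 29,676 × 100 = 25,015 / 29,676 × 100 = 84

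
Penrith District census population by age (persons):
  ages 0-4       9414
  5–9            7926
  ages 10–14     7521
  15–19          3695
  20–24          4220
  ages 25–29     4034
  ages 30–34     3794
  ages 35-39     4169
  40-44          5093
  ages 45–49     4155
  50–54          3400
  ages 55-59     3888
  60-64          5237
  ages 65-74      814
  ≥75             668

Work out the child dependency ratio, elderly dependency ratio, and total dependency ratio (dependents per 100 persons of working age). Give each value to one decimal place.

Youth dependency ratio: 59.6
Old-age dependency ratio: 3.6
Total dependency ratio: 63.2

0–14: 9414 + 7926 + 7521 = 24861
15–64: 3695 + 4220 + 4034 + 3794 + 4169 + 5093 + 4155 + 3400 + 3888 + 5237 = 41685
65+: 814 + 668 = 1482
Youth dependency ratio = 24861 / 41685 × 100 = 59.6
Old-age dependency ratio = 1482 / 41685 × 100 = 3.6
Total dependency ratio = (24861 + 1482) / 41685 × 100 = 26343 / 41685 × 100 = 63.2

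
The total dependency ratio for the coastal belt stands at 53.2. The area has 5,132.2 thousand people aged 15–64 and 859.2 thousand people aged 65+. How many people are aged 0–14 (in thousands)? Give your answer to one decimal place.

Total dependency ratio = (youth + elderly) / working-age × 100
53.2 = (Y + 859.2) / 5,132.2 × 100
⇒ 1,871.1

Aged 0–14: 1,871.1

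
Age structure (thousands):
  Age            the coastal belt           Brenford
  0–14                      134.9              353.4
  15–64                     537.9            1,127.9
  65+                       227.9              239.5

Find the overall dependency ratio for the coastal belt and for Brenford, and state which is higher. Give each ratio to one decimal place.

the coastal belt: 67.4
Brenford: 52.6
Higher: the coastal belt

the coastal belt: (134.9 + 227.9) / 537.9 × 100 = 362.8 / 537.9 × 100 = 67.4
Brenford: (353.4 + 239.5) / 1,127.9 × 100 = 592.9 / 1,127.9 × 100 = 52.6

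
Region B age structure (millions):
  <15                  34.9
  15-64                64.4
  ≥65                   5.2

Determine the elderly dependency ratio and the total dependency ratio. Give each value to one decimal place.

Old-age dependency ratio: 8.1
Total dependency ratio: 62.3

Old-age dependency ratio = 5.2 / 64.4 × 100 = 8.1
Total dependency ratio = (34.9 + 5.2) / 64.4 × 100 = 40.1 / 64.4 × 100 = 62.3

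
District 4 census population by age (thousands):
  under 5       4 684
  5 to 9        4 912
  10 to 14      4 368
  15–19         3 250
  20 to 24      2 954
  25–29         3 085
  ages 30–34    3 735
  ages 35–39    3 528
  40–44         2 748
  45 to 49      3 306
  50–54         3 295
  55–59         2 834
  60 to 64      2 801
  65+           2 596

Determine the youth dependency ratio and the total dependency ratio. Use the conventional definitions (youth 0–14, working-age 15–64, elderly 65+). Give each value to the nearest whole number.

0–14: 4 684 + 4 912 + 4 368 = 13 964
15–64: 3 250 + 2 954 + 3 085 + 3 735 + 3 528 + 2 748 + 3 306 + 3 295 + 2 834 + 2 801 = 31 536
65+: 2 596
Youth dependency ratio = 13 964 / 31 536 × 100 = 44
Total dependency ratio = (13 964 + 2 596) / 31 536 × 100 = 16 560 / 31 536 × 100 = 53

Youth dependency ratio: 44
Total dependency ratio: 53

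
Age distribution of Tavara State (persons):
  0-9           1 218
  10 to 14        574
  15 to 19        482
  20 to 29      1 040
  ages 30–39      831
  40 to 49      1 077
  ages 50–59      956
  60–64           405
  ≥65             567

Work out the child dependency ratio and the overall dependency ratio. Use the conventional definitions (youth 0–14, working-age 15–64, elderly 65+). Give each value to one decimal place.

0–14: 1 218 + 574 = 1 792
15–64: 482 + 1 040 + 831 + 1 077 + 956 + 405 = 4 791
65+: 567
Youth dependency ratio = 1 792 / 4 791 × 100 = 37.4
Total dependency ratio = (1 792 + 567) / 4 791 × 100 = 2 359 / 4 791 × 100 = 49.2

Youth dependency ratio: 37.4
Total dependency ratio: 49.2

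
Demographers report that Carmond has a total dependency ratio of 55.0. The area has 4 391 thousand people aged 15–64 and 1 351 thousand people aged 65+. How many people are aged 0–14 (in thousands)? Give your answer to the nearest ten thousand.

Aged 0–14: 1 060

Total dependency ratio = (youth + elderly) / working-age × 100
55.0 = (Y + 1 351) / 4 391 × 100
⇒ 1 060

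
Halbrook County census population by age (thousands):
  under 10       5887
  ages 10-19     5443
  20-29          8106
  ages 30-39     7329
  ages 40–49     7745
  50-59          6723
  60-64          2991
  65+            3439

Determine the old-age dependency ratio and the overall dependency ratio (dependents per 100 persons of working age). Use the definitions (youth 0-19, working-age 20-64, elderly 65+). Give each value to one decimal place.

Old-age dependency ratio: 10.5
Total dependency ratio: 44.9

0–19: 5887 + 5443 = 11330
20–64: 8106 + 7329 + 7745 + 6723 + 2991 = 32894
65+: 3439
Old-age dependency ratio = 3439 / 32894 × 100 = 10.5
Total dependency ratio = (11330 + 3439) / 32894 × 100 = 14769 / 32894 × 100 = 44.9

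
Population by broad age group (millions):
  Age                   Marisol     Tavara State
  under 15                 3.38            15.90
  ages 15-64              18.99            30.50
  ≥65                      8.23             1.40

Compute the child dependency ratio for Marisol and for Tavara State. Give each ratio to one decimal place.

Marisol: 3.38 / 18.99 × 100 = 17.8
Tavara State: 15.90 / 30.50 × 100 = 52.1

Marisol: 17.8
Tavara State: 52.1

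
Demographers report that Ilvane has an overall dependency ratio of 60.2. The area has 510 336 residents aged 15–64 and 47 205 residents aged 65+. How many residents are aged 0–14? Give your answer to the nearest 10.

Aged 0–14: 260 020

Total dependency ratio = (youth + elderly) / working-age × 100
60.2 = (Y + 47 205) / 510 336 × 100
⇒ 260 020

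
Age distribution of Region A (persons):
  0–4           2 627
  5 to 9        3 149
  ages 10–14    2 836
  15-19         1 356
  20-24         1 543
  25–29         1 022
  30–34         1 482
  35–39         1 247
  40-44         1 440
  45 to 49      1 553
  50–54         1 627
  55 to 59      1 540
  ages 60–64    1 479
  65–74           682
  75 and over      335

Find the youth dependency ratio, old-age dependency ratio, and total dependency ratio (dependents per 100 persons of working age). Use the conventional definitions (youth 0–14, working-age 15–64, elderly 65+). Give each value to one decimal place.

Youth dependency ratio: 60.3
Old-age dependency ratio: 7.1
Total dependency ratio: 67.4

0–14: 2 627 + 3 149 + 2 836 = 8 612
15–64: 1 356 + 1 543 + 1 022 + 1 482 + 1 247 + 1 440 + 1 553 + 1 627 + 1 540 + 1 479 = 14 289
65+: 682 + 335 = 1 017
Youth dependency ratio = 8 612 / 14 289 × 100 = 60.3
Old-age dependency ratio = 1 017 / 14 289 × 100 = 7.1
Total dependency ratio = (8 612 + 1 017) / 14 289 × 100 = 9 629 / 14 289 × 100 = 67.4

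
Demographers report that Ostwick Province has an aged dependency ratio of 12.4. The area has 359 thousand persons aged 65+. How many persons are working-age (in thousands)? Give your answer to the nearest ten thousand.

Working-age: 2 900

Old-age dependency ratio = elderly / working-age × 100
12.4 = 359 / W × 100
⇒ 2 900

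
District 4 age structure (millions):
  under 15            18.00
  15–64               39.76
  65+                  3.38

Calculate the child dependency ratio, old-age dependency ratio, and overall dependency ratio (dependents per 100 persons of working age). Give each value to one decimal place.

Youth dependency ratio: 45.3
Old-age dependency ratio: 8.5
Total dependency ratio: 53.8

Youth dependency ratio = 18.00 / 39.76 × 100 = 45.3
Old-age dependency ratio = 3.38 / 39.76 × 100 = 8.5
Total dependency ratio = (18.00 + 3.38) / 39.76 × 100 = 21.38 / 39.76 × 100 = 53.8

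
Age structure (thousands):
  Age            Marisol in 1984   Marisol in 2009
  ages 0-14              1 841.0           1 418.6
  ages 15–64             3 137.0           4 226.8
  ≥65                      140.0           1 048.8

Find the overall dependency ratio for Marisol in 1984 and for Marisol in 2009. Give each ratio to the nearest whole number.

Marisol in 1984: 63
Marisol in 2009: 58

Marisol in 1984: (1 841.0 + 140.0) / 3 137.0 × 100 = 1 981.0 / 3 137.0 × 100 = 63
Marisol in 2009: (1 418.6 + 1 048.8) / 4 226.8 × 100 = 2 467.4 / 4 226.8 × 100 = 58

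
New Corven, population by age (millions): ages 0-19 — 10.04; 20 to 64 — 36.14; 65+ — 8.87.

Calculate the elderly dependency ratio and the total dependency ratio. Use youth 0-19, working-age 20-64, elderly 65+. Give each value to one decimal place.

Old-age dependency ratio = 8.87 / 36.14 × 100 = 24.5
Total dependency ratio = (10.04 + 8.87) / 36.14 × 100 = 18.91 / 36.14 × 100 = 52.3

Old-age dependency ratio: 24.5
Total dependency ratio: 52.3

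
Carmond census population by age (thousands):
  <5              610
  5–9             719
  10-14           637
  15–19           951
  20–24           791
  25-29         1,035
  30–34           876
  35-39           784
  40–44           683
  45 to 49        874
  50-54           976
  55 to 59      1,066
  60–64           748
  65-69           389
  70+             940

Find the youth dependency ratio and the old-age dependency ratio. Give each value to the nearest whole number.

Youth dependency ratio: 22
Old-age dependency ratio: 15

0–14: 610 + 719 + 637 = 1,966
15–64: 951 + 791 + 1,035 + 876 + 784 + 683 + 874 + 976 + 1,066 + 748 = 8,784
65+: 389 + 940 = 1,329
Youth dependency ratio = 1,966 / 8,784 × 100 = 22
Old-age dependency ratio = 1,329 / 8,784 × 100 = 15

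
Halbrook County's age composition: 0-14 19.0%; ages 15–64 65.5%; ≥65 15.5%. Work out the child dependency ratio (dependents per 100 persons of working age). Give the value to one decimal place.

Youth dependency ratio: 29.0

Youth dependency ratio = 19.0 / 65.5 × 100 = 29.0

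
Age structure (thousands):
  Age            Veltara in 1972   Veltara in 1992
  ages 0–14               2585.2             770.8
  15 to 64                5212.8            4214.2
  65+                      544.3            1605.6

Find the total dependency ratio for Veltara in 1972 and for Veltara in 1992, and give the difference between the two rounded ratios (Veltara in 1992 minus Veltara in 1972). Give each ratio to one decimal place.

Veltara in 1972: 60.0
Veltara in 1992: 56.4
Difference: -3.6

Veltara in 1972: (2585.2 + 544.3) / 5212.8 × 100 = 3129.5 / 5212.8 × 100 = 60.0
Veltara in 1992: (770.8 + 1605.6) / 4214.2 × 100 = 2376.4 / 4214.2 × 100 = 56.4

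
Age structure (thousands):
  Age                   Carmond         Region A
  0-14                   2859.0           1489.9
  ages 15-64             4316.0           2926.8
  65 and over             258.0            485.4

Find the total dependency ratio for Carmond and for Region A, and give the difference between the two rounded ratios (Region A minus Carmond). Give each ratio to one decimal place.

Carmond: 72.2
Region A: 67.5
Difference: -4.7

Carmond: (2859.0 + 258.0) / 4316.0 × 100 = 3117.0 / 4316.0 × 100 = 72.2
Region A: (1489.9 + 485.4) / 2926.8 × 100 = 1975.3 / 2926.8 × 100 = 67.5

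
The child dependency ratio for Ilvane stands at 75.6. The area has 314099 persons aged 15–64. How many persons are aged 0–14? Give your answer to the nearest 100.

Youth dependency ratio = youth / working-age × 100
75.6 = Y / 314099 × 100
⇒ 237500

Aged 0–14: 237500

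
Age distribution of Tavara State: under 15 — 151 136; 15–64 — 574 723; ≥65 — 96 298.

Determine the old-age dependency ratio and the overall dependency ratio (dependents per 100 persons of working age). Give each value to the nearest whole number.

Old-age dependency ratio: 17
Total dependency ratio: 43

Old-age dependency ratio = 96 298 / 574 723 × 100 = 17
Total dependency ratio = (151 136 + 96 298) / 574 723 × 100 = 247 434 / 574 723 × 100 = 43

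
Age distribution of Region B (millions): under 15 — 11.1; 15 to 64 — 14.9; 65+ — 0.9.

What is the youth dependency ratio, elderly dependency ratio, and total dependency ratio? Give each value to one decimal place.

Youth dependency ratio: 74.5
Old-age dependency ratio: 6.0
Total dependency ratio: 80.5

Youth dependency ratio = 11.1 / 14.9 × 100 = 74.5
Old-age dependency ratio = 0.9 / 14.9 × 100 = 6.0
Total dependency ratio = (11.1 + 0.9) / 14.9 × 100 = 12.0 / 14.9 × 100 = 80.5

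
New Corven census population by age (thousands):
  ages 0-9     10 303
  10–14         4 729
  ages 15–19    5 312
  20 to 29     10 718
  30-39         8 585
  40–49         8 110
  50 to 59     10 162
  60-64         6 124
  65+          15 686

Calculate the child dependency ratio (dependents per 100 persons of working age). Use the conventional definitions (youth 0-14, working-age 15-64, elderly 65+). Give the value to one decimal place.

0–14: 10 303 + 4 729 = 15 032
15–64: 5 312 + 10 718 + 8 585 + 8 110 + 10 162 + 6 124 = 49 011
65+: 15 686
Youth dependency ratio = 15 032 / 49 011 × 100 = 30.7

Youth dependency ratio: 30.7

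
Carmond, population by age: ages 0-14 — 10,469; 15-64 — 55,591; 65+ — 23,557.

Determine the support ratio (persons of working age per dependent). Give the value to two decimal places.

Support ratio: 1.63

Support ratio = 55,591 / (10,469 + 23,557) = 55,591 / 34,026 = 1.63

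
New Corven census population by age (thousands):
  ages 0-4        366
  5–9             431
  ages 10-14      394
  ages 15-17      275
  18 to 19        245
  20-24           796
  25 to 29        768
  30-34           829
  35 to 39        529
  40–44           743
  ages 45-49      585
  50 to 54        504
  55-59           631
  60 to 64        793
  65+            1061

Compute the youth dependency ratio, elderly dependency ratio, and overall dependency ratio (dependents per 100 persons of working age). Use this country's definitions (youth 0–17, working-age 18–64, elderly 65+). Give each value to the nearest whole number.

0–17: 366 + 431 + 394 + 275 = 1466
18–64: 245 + 796 + 768 + 829 + 529 + 743 + 585 + 504 + 631 + 793 = 6423
65+: 1061
Youth dependency ratio = 1466 / 6423 × 100 = 23
Old-age dependency ratio = 1061 / 6423 × 100 = 17
Total dependency ratio = (1466 + 1061) / 6423 × 100 = 2527 / 6423 × 100 = 39

Youth dependency ratio: 23
Old-age dependency ratio: 17
Total dependency ratio: 39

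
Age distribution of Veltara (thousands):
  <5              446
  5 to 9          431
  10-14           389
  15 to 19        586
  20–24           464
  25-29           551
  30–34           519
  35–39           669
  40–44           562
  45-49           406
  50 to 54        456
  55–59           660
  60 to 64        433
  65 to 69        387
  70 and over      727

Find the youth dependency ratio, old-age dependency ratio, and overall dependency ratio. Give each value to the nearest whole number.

0–14: 446 + 431 + 389 = 1 266
15–64: 586 + 464 + 551 + 519 + 669 + 562 + 406 + 456 + 660 + 433 = 5 306
65+: 387 + 727 = 1 114
Youth dependency ratio = 1 266 / 5 306 × 100 = 24
Old-age dependency ratio = 1 114 / 5 306 × 100 = 21
Total dependency ratio = (1 266 + 1 114) / 5 306 × 100 = 2 380 / 5 306 × 100 = 45

Youth dependency ratio: 24
Old-age dependency ratio: 21
Total dependency ratio: 45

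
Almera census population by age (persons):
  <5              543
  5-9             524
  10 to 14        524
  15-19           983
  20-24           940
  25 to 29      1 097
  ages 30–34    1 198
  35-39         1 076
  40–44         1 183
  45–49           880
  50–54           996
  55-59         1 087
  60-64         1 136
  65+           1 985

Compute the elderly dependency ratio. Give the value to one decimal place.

0–14: 543 + 524 + 524 = 1 591
15–64: 983 + 940 + 1 097 + 1 198 + 1 076 + 1 183 + 880 + 996 + 1 087 + 1 136 = 10 576
65+: 1 985
Old-age dependency ratio = 1 985 / 10 576 × 100 = 18.8

Old-age dependency ratio: 18.8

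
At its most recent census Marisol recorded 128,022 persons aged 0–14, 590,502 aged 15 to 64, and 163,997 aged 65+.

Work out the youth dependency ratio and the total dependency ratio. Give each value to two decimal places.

Youth dependency ratio: 21.68
Total dependency ratio: 49.45

Youth dependency ratio = 128,022 / 590,502 × 100 = 21.68
Total dependency ratio = (128,022 + 163,997) / 590,502 × 100 = 292,019 / 590,502 × 100 = 49.45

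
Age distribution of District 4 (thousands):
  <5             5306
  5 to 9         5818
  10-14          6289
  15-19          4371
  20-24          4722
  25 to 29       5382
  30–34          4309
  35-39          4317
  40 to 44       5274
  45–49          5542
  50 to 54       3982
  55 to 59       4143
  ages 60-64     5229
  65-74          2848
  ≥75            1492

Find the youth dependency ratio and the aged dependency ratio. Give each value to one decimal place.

0–14: 5306 + 5818 + 6289 = 17413
15–64: 4371 + 4722 + 5382 + 4309 + 4317 + 5274 + 5542 + 3982 + 4143 + 5229 = 47271
65+: 2848 + 1492 = 4340
Youth dependency ratio = 17413 / 47271 × 100 = 36.8
Old-age dependency ratio = 4340 / 47271 × 100 = 9.2

Youth dependency ratio: 36.8
Old-age dependency ratio: 9.2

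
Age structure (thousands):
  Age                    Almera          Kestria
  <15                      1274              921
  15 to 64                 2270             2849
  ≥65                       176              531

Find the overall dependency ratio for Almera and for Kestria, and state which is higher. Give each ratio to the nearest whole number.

Almera: 64
Kestria: 51
Higher: Almera

Almera: (1274 + 176) / 2270 × 100 = 1450 / 2270 × 100 = 64
Kestria: (921 + 531) / 2849 × 100 = 1452 / 2849 × 100 = 51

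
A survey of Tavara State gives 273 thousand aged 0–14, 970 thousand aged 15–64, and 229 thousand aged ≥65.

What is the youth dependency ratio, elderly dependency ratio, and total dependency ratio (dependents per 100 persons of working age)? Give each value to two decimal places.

Youth dependency ratio: 28.14
Old-age dependency ratio: 23.61
Total dependency ratio: 51.75

Youth dependency ratio = 273 / 970 × 100 = 28.14
Old-age dependency ratio = 229 / 970 × 100 = 23.61
Total dependency ratio = (273 + 229) / 970 × 100 = 502 / 970 × 100 = 51.75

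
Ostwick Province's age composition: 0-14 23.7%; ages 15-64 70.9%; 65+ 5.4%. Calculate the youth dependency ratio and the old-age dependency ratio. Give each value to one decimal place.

Youth dependency ratio = 23.7 / 70.9 × 100 = 33.4
Old-age dependency ratio = 5.4 / 70.9 × 100 = 7.6

Youth dependency ratio: 33.4
Old-age dependency ratio: 7.6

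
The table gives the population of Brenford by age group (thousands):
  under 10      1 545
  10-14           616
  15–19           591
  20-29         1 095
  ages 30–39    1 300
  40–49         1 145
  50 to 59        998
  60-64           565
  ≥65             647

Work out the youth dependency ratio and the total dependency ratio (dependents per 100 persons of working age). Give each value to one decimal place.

Youth dependency ratio: 38.0
Total dependency ratio: 49.3

0–14: 1 545 + 616 = 2 161
15–64: 591 + 1 095 + 1 300 + 1 145 + 998 + 565 = 5 694
65+: 647
Youth dependency ratio = 2 161 / 5 694 × 100 = 38.0
Total dependency ratio = (2 161 + 647) / 5 694 × 100 = 2 808 / 5 694 × 100 = 49.3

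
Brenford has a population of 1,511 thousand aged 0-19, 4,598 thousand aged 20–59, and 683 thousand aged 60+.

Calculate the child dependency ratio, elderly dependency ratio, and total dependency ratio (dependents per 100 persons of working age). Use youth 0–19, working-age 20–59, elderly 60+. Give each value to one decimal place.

Youth dependency ratio = 1,511 / 4,598 × 100 = 32.9
Old-age dependency ratio = 683 / 4,598 × 100 = 14.9
Total dependency ratio = (1,511 + 683) / 4,598 × 100 = 2,194 / 4,598 × 100 = 47.7

Youth dependency ratio: 32.9
Old-age dependency ratio: 14.9
Total dependency ratio: 47.7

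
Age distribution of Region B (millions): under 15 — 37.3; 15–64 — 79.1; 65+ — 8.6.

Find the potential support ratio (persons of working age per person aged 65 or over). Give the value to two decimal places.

Potential support ratio = 79.1 / 8.6 = 9.20

Potential support ratio: 9.20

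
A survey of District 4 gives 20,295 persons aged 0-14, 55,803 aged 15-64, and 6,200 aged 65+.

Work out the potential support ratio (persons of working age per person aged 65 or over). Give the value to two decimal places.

Potential support ratio = 55,803 / 6,200 = 9.00

Potential support ratio: 9.00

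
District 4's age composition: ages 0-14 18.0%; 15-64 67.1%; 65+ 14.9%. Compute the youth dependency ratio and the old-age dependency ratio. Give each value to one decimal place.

Youth dependency ratio = 18.0 / 67.1 × 100 = 26.8
Old-age dependency ratio = 14.9 / 67.1 × 100 = 22.2

Youth dependency ratio: 26.8
Old-age dependency ratio: 22.2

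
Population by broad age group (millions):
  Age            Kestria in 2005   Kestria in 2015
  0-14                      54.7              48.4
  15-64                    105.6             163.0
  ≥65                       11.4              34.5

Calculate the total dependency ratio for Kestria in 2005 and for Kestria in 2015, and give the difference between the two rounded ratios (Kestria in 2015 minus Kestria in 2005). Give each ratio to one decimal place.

Kestria in 2005: (54.7 + 11.4) / 105.6 × 100 = 66.1 / 105.6 × 100 = 62.6
Kestria in 2015: (48.4 + 34.5) / 163.0 × 100 = 82.9 / 163.0 × 100 = 50.9

Kestria in 2005: 62.6
Kestria in 2015: 50.9
Difference: -11.7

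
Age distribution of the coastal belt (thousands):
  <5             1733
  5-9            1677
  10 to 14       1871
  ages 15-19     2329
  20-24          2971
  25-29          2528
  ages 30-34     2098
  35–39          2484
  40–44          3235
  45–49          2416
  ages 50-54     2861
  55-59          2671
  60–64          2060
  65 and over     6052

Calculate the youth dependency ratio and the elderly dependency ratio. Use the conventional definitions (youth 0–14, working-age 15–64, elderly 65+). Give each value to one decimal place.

0–14: 1733 + 1677 + 1871 = 5281
15–64: 2329 + 2971 + 2528 + 2098 + 2484 + 3235 + 2416 + 2861 + 2671 + 2060 = 25653
65+: 6052
Youth dependency ratio = 5281 / 25653 × 100 = 20.6
Old-age dependency ratio = 6052 / 25653 × 100 = 23.6

Youth dependency ratio: 20.6
Old-age dependency ratio: 23.6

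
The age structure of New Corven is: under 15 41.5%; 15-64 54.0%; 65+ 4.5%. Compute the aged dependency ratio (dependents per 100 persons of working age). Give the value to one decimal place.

Old-age dependency ratio = 4.5 / 54.0 × 100 = 8.3

Old-age dependency ratio: 8.3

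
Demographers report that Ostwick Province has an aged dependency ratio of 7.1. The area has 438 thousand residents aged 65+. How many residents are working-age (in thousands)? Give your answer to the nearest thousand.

Old-age dependency ratio = elderly / working-age × 100
7.1 = 438 / W × 100
⇒ 6,169

Working-age: 6,169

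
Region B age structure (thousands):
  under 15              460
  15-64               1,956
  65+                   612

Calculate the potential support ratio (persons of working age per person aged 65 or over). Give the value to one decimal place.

Potential support ratio: 3.2

Potential support ratio = 1,956 / 612 = 3.2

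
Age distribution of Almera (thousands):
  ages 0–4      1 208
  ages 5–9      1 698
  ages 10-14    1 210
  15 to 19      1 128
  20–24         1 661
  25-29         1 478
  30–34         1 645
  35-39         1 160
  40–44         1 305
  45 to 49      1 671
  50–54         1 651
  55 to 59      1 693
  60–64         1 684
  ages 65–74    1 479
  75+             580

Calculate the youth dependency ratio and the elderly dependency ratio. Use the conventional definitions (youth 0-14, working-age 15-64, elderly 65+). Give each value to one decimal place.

0–14: 1 208 + 1 698 + 1 210 = 4 116
15–64: 1 128 + 1 661 + 1 478 + 1 645 + 1 160 + 1 305 + 1 671 + 1 651 + 1 693 + 1 684 = 15 076
65+: 1 479 + 580 = 2 059
Youth dependency ratio = 4 116 / 15 076 × 100 = 27.3
Old-age dependency ratio = 2 059 / 15 076 × 100 = 13.7

Youth dependency ratio: 27.3
Old-age dependency ratio: 13.7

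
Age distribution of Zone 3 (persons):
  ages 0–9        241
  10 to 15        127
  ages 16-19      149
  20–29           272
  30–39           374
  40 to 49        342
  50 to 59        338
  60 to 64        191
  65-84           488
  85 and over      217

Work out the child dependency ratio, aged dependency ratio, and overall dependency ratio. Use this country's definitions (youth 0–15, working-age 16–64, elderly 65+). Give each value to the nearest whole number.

0–15: 241 + 127 = 368
16–64: 149 + 272 + 374 + 342 + 338 + 191 = 1 666
65+: 488 + 217 = 705
Youth dependency ratio = 368 / 1 666 × 100 = 22
Old-age dependency ratio = 705 / 1 666 × 100 = 42
Total dependency ratio = (368 + 705) / 1 666 × 100 = 1 073 / 1 666 × 100 = 64

Youth dependency ratio: 22
Old-age dependency ratio: 42
Total dependency ratio: 64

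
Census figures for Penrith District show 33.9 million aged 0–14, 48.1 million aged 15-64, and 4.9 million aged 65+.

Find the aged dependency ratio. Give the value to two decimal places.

Old-age dependency ratio = 4.9 / 48.1 × 100 = 10.19

Old-age dependency ratio: 10.19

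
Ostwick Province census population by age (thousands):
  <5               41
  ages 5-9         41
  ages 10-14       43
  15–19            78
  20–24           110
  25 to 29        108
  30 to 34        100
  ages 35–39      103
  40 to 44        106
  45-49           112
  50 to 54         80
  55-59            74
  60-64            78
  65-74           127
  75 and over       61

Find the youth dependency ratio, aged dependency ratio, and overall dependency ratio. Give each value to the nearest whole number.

0–14: 41 + 41 + 43 = 125
15–64: 78 + 110 + 108 + 100 + 103 + 106 + 112 + 80 + 74 + 78 = 949
65+: 127 + 61 = 188
Youth dependency ratio = 125 / 949 × 100 = 13
Old-age dependency ratio = 188 / 949 × 100 = 20
Total dependency ratio = (125 + 188) / 949 × 100 = 313 / 949 × 100 = 33

Youth dependency ratio: 13
Old-age dependency ratio: 20
Total dependency ratio: 33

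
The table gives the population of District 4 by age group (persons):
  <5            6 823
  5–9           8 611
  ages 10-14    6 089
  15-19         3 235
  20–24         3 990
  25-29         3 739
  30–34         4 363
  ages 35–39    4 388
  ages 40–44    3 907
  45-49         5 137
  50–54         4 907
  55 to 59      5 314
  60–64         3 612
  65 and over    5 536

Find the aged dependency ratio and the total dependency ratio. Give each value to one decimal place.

Old-age dependency ratio: 13.0
Total dependency ratio: 63.5

0–14: 6 823 + 8 611 + 6 089 = 21 523
15–64: 3 235 + 3 990 + 3 739 + 4 363 + 4 388 + 3 907 + 5 137 + 4 907 + 5 314 + 3 612 = 42 592
65+: 5 536
Old-age dependency ratio = 5 536 / 42 592 × 100 = 13.0
Total dependency ratio = (21 523 + 5 536) / 42 592 × 100 = 27 059 / 42 592 × 100 = 63.5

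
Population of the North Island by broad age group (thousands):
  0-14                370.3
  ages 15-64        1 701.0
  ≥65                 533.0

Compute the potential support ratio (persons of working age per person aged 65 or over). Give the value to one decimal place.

Potential support ratio: 3.2

Potential support ratio = 1 701.0 / 533.0 = 3.2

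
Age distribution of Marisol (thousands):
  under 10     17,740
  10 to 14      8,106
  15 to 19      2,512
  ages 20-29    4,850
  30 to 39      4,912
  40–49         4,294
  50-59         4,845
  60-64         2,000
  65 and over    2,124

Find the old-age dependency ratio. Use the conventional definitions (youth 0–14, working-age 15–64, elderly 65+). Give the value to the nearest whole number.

Old-age dependency ratio: 9

0–14: 17,740 + 8,106 = 25,846
15–64: 2,512 + 4,850 + 4,912 + 4,294 + 4,845 + 2,000 = 23,413
65+: 2,124
Old-age dependency ratio = 2,124 / 23,413 × 100 = 9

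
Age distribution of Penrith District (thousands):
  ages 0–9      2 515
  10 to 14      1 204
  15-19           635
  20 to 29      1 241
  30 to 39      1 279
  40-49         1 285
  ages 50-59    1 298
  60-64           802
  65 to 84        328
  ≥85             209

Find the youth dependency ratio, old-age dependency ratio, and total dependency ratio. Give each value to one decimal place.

0–14: 2 515 + 1 204 = 3 719
15–64: 635 + 1 241 + 1 279 + 1 285 + 1 298 + 802 = 6 540
65+: 328 + 209 = 537
Youth dependency ratio = 3 719 / 6 540 × 100 = 56.9
Old-age dependency ratio = 537 / 6 540 × 100 = 8.2
Total dependency ratio = (3 719 + 537) / 6 540 × 100 = 4 256 / 6 540 × 100 = 65.1

Youth dependency ratio: 56.9
Old-age dependency ratio: 8.2
Total dependency ratio: 65.1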